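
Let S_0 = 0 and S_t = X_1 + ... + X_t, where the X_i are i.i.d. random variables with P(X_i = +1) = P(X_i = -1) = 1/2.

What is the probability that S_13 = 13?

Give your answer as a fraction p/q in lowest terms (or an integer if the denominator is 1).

To reach position 13 after 13 steps: need 13 steps of +1 and 0 of -1.
Favorable paths: C(13,13) = 1
Total paths: 2^13 = 8192
P = 1/8192 = 1/8192

Answer: 1/8192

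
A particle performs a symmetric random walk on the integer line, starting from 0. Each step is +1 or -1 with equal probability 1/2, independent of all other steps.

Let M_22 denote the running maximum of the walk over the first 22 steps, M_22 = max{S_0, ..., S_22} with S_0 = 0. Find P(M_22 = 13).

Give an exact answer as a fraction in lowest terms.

Let M_22 = max(S_0,...,S_22). Use the reflection principle: for j ≥ 1, #{paths with M_22 ≥ j} = #{S_22 ≥ j} + #{S_22 ≥ j+1}.
By reflection, #{M_22 ≥ 13} = #{S_22 ≥ 13} + #{S_22 ≥ 14} = 9109 + 9109 = 18218.
#{M_22 ≥ 14} = #{S_22 ≥ 14} + #{S_22 ≥ 15} = 9109 + 1794 = 10903.
#{M_22 = 13} = 18218 - 10903 = 7315.
P(M_22 = 13) = 7315/4194304 = 7315/4194304

Answer: 7315/4194304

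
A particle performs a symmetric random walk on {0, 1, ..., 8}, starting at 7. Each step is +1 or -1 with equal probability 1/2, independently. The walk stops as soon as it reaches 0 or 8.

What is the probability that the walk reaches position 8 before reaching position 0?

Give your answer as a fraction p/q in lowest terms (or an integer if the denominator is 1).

Symmetric walk (p = 1/2): the harmonic-function argument gives P(hit 8 before 0 | start at 7) = a/N.
P = 7/8 = 7/8

Answer: 7/8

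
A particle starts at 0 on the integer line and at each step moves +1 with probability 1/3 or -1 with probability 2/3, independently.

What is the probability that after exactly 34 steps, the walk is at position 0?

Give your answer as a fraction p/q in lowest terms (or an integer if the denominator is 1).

To be at 0 after 34 steps: need exactly 17 steps of +1 and 17 of -1.
Number of such sequences: C(34,17) = 2333606220
Each has probability (1/3)^17 · (2/3)^17 = 131072/16677181699666569
P = 2333606220 · 131072/16677181699666569 = 11328534609920/617673396283947

Answer: 11328534609920/617673396283947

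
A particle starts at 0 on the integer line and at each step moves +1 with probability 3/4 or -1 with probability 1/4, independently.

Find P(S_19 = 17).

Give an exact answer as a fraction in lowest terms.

Answer: 7360989291/274877906944

Derivation:
To reach position 17 after 19 steps: need 18 steps of +1 and 1 step of -1.
Number of such sequences: C(19,18) = 19
Each has probability (3/4)^18 · (1/4)^1 = 387420489/274877906944
P = 19 · 387420489/274877906944 = 7360989291/274877906944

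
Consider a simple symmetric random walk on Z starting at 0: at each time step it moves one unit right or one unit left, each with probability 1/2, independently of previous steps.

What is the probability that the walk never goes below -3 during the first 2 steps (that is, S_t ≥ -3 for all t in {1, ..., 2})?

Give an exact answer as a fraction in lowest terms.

Answer: 1

Derivation:
Let f(t,s) = #length-t paths at position s with S_1..S_t all ≥ -3.
f(t,s) = f(t-1,s-1) + f(t-1,s+1) for s ≥ -3; f(t,s) = 0 for s < -3.
t=0: f(0,0)=1
t=1: f(1,-1)=1 f(1,1)=1
t=2: f(2,-2)=1 f(2,0)=2 f(2,2)=1
Σ_s f(2,s) = 4
P = 4/4 = 1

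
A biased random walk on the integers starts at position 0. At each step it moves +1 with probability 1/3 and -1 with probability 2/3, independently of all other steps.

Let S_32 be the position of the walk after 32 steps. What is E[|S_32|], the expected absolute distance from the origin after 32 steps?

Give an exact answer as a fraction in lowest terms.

S_32 takes values m ≡ 0 (mod 2) with |m| ≤ 32; P(S_32=m) = C(32,(32+m)/2) · (1/3)^((32+m)/2) · (2/3)^((32-m)/2).
Distribution: P(S=-32)=4294967296/1853020188851841, P(S=-30)=68719476736/1853020188851841, P(S=-28)=532575944704/1853020188851841, P(S=-26)=2662879723520/1853020188851841, P(S=-24)=9652938997760/1853020188851841, P(S=-22)=27028229193728/1853020188851841, P(S=-20)=6757057298432/205891132094649, P(S=-18)=12548820697088/205891132094649, P(S=-16)=19607532339200/205891132094649, P(S=-14)=78430129356800/617673396283947, P(S=-12)=90194648760320/617673396283947, P(S=-10)=90194648760320/617673396283947, P(S=-8)=78920317665280/617673396283947, P(S=-6)=60707936665600/617673396283947, P(S=-4)=41194671308800/617673396283947, P(S=-2)=8238934261760/205891132094649, P(S=0)=4376933826560/205891132094649, P(S=2)=2059733565440/205891132094649, P(S=4)=2574666956800/617673396283947, P(S=6)=948561510400/617673396283947, P(S=8)=308282490880/617673396283947, P(S=10)=88080711680/617673396283947, P(S=12)=22020177920/617673396283947, P(S=14)=4786995200/617673396283947, P(S=16)=299187200/205891132094649, P(S=18)=47869952/205891132094649, P(S=20)=6444032/205891132094649, P(S=22)=6444032/1853020188851841, P(S=24)=575360/1853020188851841, P(S=26)=39680/1853020188851841, P(S=28)=1984/1853020188851841, P(S=30)=64/1853020188851841, P(S=32)=1/1853020188851841
E[|S_32|] = Σ_m |m|·P(S_32=m) = 2217534842490272/205891132094649

Answer: 2217534842490272/205891132094649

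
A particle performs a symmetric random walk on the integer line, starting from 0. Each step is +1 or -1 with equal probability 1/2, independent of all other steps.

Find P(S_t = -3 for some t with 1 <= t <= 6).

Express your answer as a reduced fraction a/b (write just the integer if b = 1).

Answer: 7/32

Derivation:
Count via complement. Let g(t,s) = #length-t paths at position s with S_1..S_t all ≠ -3.
g(t,s) = g(t-1,s-1) + g(t-1,s+1) for s ≠ -3; g(t,-3) = 0.
t=0: g(0,0)=1
t=1: g(1,-1)=1 g(1,1)=1
t=2: g(2,-2)=1 g(2,0)=2 g(2,2)=1
t=3: g(3,-1)=3 g(3,1)=3 g(3,3)=1
t=4: g(4,-2)=3 g(4,0)=6 g(4,2)=4 g(4,4)=1
t=5: g(5,-1)=9 g(5,1)=10 g(5,3)=5 g(5,5)=1
t=6: g(6,-2)=9 g(6,0)=19 g(6,2)=15 g(6,4)=6 g(6,6)=1
Paths never hitting -3: Σ_s g(6,s) = 50
Paths hitting -3: 2^6 - 50 = 14
P = 14/64 = 7/32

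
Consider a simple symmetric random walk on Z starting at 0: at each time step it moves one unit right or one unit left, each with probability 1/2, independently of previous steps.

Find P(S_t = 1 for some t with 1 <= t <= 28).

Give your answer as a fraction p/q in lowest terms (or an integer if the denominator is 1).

Count via complement. Let g(t,s) = #length-t paths at position s with S_1..S_t all ≠ 1.
g(t,s) = g(t-1,s-1) + g(t-1,s+1) for s ≠ 1; g(t,1) = 0.
t=0: g(0,0)=1
t=1: g(1,-1)=1
t=2: g(2,-2)=1 g(2,0)=1
t=3: g(3,-3)=1 g(3,-1)=2
t=4: g(4,-4)=1 g(4,-2)=3 g(4,0)=2
t=5: g(5,-5)=1 g(5,-3)=4 g(5,-1)=5
t=6: g(6,-6)=1 g(6,-4)=5 g(6,-2)=9 g(6,0)=5
t=7: g(7,-7)=1 g(7,-5)=6 g(7,-3)=14 g(7,-1)=14
t=8: g(8,-8)=1 g(8,-6)=7 g(8,-4)=20 g(8,-2)=28 g(8,0)=14
t=9: g(9,-9)=1 g(9,-7)=8 g(9,-5)=27 g(9,-3)=48 g(9,-1)=42
t=10: g(10,-10)=1 g(10,-8)=9 g(10,-6)=35 g(10,-4)=75 g(10,-2)=90 g(10,0)=42
t=11: g(11,-11)=1 g(11,-9)=10 g(11,-7)=44 g(11,-5)=110 g(11,-3)=165 g(11,-1)=132
t=12: g(12,-12)=1 g(12,-10)=11 g(12,-8)=54 g(12,-6)=154 g(12,-4)=275 g(12,-2)=297 g(12,0)=132
t=13: g(13,-13)=1 g(13,-11)=12 g(13,-9)=65 g(13,-7)=208 g(13,-5)=429 g(13,-3)=572 g(13,-1)=429
t=14: g(14,-14)=1 g(14,-12)=13 g(14,-10)=77 g(14,-8)=273 g(14,-6)=637 g(14,-4)=1001 g(14,-2)=1001 g(14,0)=429
t=15: g(15,-15)=1 g(15,-13)=14 g(15,-11)=90 g(15,-9)=350 g(15,-7)=910 g(15,-5)=1638 g(15,-3)=2002 g(15,-1)=1430
t=16: g(16,-16)=1 g(16,-14)=15 g(16,-12)=104 g(16,-10)=440 g(16,-8)=1260 g(16,-6)=2548 g(16,-4)=3640 g(16,-2)=3432 g(16,0)=1430
t=17: g(17,-17)=1 g(17,-15)=16 g(17,-13)=119 g(17,-11)=544 g(17,-9)=1700 g(17,-7)=3808 g(17,-5)=6188 g(17,-3)=7072 g(17,-1)=4862
t=18: g(18,-18)=1 g(18,-16)=17 g(18,-14)=135 g(18,-12)=663 g(18,-10)=2244 g(18,-8)=5508 g(18,-6)=9996 g(18,-4)=13260 g(18,-2)=11934 g(18,0)=4862
t=19: g(19,-19)=1 g(19,-17)=18 g(19,-15)=152 g(19,-13)=798 g(19,-11)=2907 g(19,-9)=7752 g(19,-7)=15504 g(19,-5)=23256 g(19,-3)=25194 g(19,-1)=16796
t=20: g(20,-20)=1 g(20,-18)=19 g(20,-16)=170 g(20,-14)=950 g(20,-12)=3705 g(20,-10)=10659 g(20,-8)=23256 g(20,-6)=38760 g(20,-4)=48450 g(20,-2)=41990 g(20,0)=16796
t=21: g(21,-21)=1 g(21,-19)=20 g(21,-17)=189 g(21,-15)=1120 g(21,-13)=4655 g(21,-11)=14364 g(21,-9)=33915 g(21,-7)=62016 g(21,-5)=87210 g(21,-3)=90440 g(21,-1)=58786
t=22: g(22,-22)=1 g(22,-20)=21 g(22,-18)=209 g(22,-16)=1309 g(22,-14)=5775 g(22,-12)=19019 g(22,-10)=48279 g(22,-8)=95931 g(22,-6)=149226 g(22,-4)=177650 g(22,-2)=149226 g(22,0)=58786
t=23: g(23,-23)=1 g(23,-21)=22 g(23,-19)=230 g(23,-17)=1518 g(23,-15)=7084 g(23,-13)=24794 g(23,-11)=67298 g(23,-9)=144210 g(23,-7)=245157 g(23,-5)=326876 g(23,-3)=326876 g(23,-1)=208012
t=24: g(24,-24)=1 g(24,-22)=23 g(24,-20)=252 g(24,-18)=1748 g(24,-16)=8602 g(24,-14)=31878 g(24,-12)=92092 g(24,-10)=211508 g(24,-8)=389367 g(24,-6)=572033 g(24,-4)=653752 g(24,-2)=534888 g(24,0)=208012
t=25: g(25,-25)=1 g(25,-23)=24 g(25,-21)=275 g(25,-19)=2000 g(25,-17)=10350 g(25,-15)=40480 g(25,-13)=123970 g(25,-11)=303600 g(25,-9)=600875 g(25,-7)=961400 g(25,-5)=1225785 g(25,-3)=1188640 g(25,-1)=742900
t=26: g(26,-26)=1 g(26,-24)=25 g(26,-22)=299 g(26,-20)=2275 g(26,-18)=12350 g(26,-16)=50830 g(26,-14)=164450 g(26,-12)=427570 g(26,-10)=904475 g(26,-8)=1562275 g(26,-6)=2187185 g(26,-4)=2414425 g(26,-2)=1931540 g(26,0)=742900
t=27: g(27,-27)=1 g(27,-25)=26 g(27,-23)=324 g(27,-21)=2574 g(27,-19)=14625 g(27,-17)=63180 g(27,-15)=215280 g(27,-13)=592020 g(27,-11)=1332045 g(27,-9)=2466750 g(27,-7)=3749460 g(27,-5)=4601610 g(27,-3)=4345965 g(27,-1)=2674440
t=28: g(28,-28)=1 g(28,-26)=27 g(28,-24)=350 g(28,-22)=2898 g(28,-20)=17199 g(28,-18)=77805 g(28,-16)=278460 g(28,-14)=807300 g(28,-12)=1924065 g(28,-10)=3798795 g(28,-8)=6216210 g(28,-6)=8351070 g(28,-4)=8947575 g(28,-2)=7020405 g(28,0)=2674440
Paths never hitting 1: Σ_s g(28,s) = 40116600
Paths hitting 1: 2^28 - 40116600 = 228318856
P = 228318856/268435456 = 28539857/33554432

Answer: 28539857/33554432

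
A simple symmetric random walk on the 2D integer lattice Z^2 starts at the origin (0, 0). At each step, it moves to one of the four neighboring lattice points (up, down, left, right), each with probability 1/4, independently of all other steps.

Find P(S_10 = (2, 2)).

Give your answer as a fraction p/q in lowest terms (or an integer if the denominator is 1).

Answer: 945/32768

Derivation:
Let h be the number of horizontal steps (so 10-h are vertical). To end at (2,2) need (h+2)/2 right-steps and ((10-h)+2)/2 up-steps.
Sum over h with 2 ≤ h ≤ 8, h ≡ 0 (mod 2), 10-h ≡ 0 (mod 2):
h=2: C(10,2)·C(2,2)·C(8,5) = 45·1·56 = 2520
h=4: C(10,4)·C(4,3)·C(6,4) = 210·4·15 = 12600
h=6: C(10,6)·C(6,4)·C(4,3) = 210·15·4 = 12600
h=8: C(10,8)·C(8,5)·C(2,2) = 45·56·1 = 2520
Total favorable: 30240
Total paths: 4^10 = 1048576
P = 30240/1048576 = 945/32768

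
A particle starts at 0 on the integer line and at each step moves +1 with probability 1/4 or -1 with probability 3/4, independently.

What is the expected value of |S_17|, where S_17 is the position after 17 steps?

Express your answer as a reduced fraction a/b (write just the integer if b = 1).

S_17 takes values m ≡ 1 (mod 2) with |m| ≤ 17; P(S_17=m) = C(17,(17+m)/2) · (1/4)^((17+m)/2) · (3/4)^((17-m)/2).
Distribution: P(S=-17)=129140163/17179869184, P(S=-15)=731794257/17179869184, P(S=-13)=243931419/2147483648, P(S=-11)=406552365/2147483648, P(S=-9)=948622185/4294967296, P(S=-7)=822139227/4294967296, P(S=-5)=274046409/2147483648, P(S=-3)=143548119/2147483648, P(S=-1)=239246865/8589934592, P(S=1)=79748955/8589934592, P(S=3)=5316597/2147483648, P(S=5)=1127763/2147483648, P(S=7)=375921/4294967296, P(S=9)=48195/4294967296, P(S=11)=2295/2147483648, P(S=13)=153/2147483648, P(S=15)=51/17179869184, P(S=17)=1/17179869184
E[|S_17|] = Σ_m |m|·P(S_17=m) = 18339782563/2147483648

Answer: 18339782563/2147483648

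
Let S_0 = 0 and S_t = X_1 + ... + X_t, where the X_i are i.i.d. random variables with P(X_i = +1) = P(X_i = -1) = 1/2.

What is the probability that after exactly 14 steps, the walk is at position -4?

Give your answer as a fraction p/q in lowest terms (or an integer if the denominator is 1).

To reach position -4 after 14 steps: need 5 steps of +1 and 9 of -1.
Favorable paths: C(14,5) = 2002
Total paths: 2^14 = 16384
P = 2002/16384 = 1001/8192

Answer: 1001/8192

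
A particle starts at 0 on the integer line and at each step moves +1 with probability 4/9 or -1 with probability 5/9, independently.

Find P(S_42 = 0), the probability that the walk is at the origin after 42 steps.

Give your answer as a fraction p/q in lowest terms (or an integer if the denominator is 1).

To be at 0 after 42 steps: need exactly 21 steps of +1 and 21 of -1.
Number of such sequences: C(42,21) = 538257874440
Each has probability (4/9)^21 · (5/9)^21 = 2097152000000000000000000000/11972515182562019788602740026717047105681
P = 538257874440 · 2097152000000000000000000000/11972515182562019788602740026717047105681 = 376269525965864960000000000000000000000/3990838394187339929534246675572349035227

Answer: 376269525965864960000000000000000000000/3990838394187339929534246675572349035227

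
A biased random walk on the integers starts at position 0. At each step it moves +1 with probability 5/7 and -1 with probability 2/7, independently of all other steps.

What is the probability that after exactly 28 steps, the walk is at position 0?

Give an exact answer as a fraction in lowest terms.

To be at 0 after 28 steps: need exactly 14 steps of +1 and 14 of -1.
Number of such sequences: C(28,14) = 40116600
Each has probability (5/7)^14 · (2/7)^14 = 100000000000000/459986536544739960976801
P = 40116600 · 100000000000000/459986536544739960976801 = 4011660000000000000000/459986536544739960976801

Answer: 4011660000000000000000/459986536544739960976801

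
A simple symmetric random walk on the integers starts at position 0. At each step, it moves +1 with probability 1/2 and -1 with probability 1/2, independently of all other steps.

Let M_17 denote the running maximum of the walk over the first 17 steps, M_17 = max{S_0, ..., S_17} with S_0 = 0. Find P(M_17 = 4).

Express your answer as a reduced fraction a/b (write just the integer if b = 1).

Let M_17 = max(S_0,...,S_17). Use the reflection principle: for j ≥ 1, #{paths with M_17 ≥ j} = #{S_17 ≥ j} + #{S_17 ≥ j+1}.
By reflection, #{M_17 ≥ 4} = #{S_17 ≥ 4} + #{S_17 ≥ 5} = 21778 + 21778 = 43556.
#{M_17 ≥ 5} = #{S_17 ≥ 5} + #{S_17 ≥ 6} = 21778 + 9402 = 31180.
#{M_17 = 4} = 43556 - 31180 = 12376.
P(M_17 = 4) = 12376/131072 = 1547/16384

Answer: 1547/16384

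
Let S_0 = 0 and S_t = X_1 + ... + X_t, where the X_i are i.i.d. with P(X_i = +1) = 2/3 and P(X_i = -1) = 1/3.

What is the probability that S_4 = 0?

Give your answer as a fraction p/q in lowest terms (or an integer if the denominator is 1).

Answer: 8/27

Derivation:
To reach position 0 after 4 steps: need 2 steps of +1 and 2 steps of -1.
Number of such sequences: C(4,2) = 6
Each has probability (2/3)^2 · (1/3)^2 = 4/81
P = 6 · 4/81 = 8/27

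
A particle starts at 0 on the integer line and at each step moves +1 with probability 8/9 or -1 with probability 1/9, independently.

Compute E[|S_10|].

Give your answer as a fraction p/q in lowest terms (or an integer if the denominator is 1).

Answer: 27123402250/3486784401

Derivation:
S_10 takes values m ≡ 0 (mod 2) with |m| ≤ 10; P(S_10=m) = C(10,(10+m)/2) · (8/9)^((10+m)/2) · (1/9)^((10-m)/2).
Distribution: P(S=-10)=1/3486784401, P(S=-8)=80/3486784401, P(S=-6)=320/387420489, P(S=-4)=20480/1162261467, P(S=-2)=286720/1162261467, P(S=0)=917504/387420489, P(S=2)=18350080/1162261467, P(S=4)=83886080/1162261467, P(S=6)=83886080/387420489, P(S=8)=1342177280/3486784401, P(S=10)=1073741824/3486784401
E[|S_10|] = Σ_m |m|·P(S_10=m) = 27123402250/3486784401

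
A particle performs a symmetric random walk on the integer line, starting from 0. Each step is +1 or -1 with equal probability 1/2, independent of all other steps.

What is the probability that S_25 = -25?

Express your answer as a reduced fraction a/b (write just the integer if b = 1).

Answer: 1/33554432

Derivation:
To reach position -25 after 25 steps: need 0 steps of +1 and 25 of -1.
Favorable paths: C(25,0) = 1
Total paths: 2^25 = 33554432
P = 1/33554432 = 1/33554432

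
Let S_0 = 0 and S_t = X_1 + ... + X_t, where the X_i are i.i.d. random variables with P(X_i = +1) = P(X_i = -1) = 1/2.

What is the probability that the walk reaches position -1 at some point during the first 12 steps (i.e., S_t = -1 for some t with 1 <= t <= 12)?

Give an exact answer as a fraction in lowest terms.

Count via complement. Let g(t,s) = #length-t paths at position s with S_1..S_t all ≠ -1.
g(t,s) = g(t-1,s-1) + g(t-1,s+1) for s ≠ -1; g(t,-1) = 0.
t=0: g(0,0)=1
t=1: g(1,1)=1
t=2: g(2,0)=1 g(2,2)=1
t=3: g(3,1)=2 g(3,3)=1
t=4: g(4,0)=2 g(4,2)=3 g(4,4)=1
t=5: g(5,1)=5 g(5,3)=4 g(5,5)=1
t=6: g(6,0)=5 g(6,2)=9 g(6,4)=5 g(6,6)=1
t=7: g(7,1)=14 g(7,3)=14 g(7,5)=6 g(7,7)=1
t=8: g(8,0)=14 g(8,2)=28 g(8,4)=20 g(8,6)=7 g(8,8)=1
t=9: g(9,1)=42 g(9,3)=48 g(9,5)=27 g(9,7)=8 g(9,9)=1
t=10: g(10,0)=42 g(10,2)=90 g(10,4)=75 g(10,6)=35 g(10,8)=9 g(10,10)=1
t=11: g(11,1)=132 g(11,3)=165 g(11,5)=110 g(11,7)=44 g(11,9)=10 g(11,11)=1
t=12: g(12,0)=132 g(12,2)=297 g(12,4)=275 g(12,6)=154 g(12,8)=54 g(12,10)=11 g(12,12)=1
Paths never hitting -1: Σ_s g(12,s) = 924
Paths hitting -1: 2^12 - 924 = 3172
P = 3172/4096 = 793/1024

Answer: 793/1024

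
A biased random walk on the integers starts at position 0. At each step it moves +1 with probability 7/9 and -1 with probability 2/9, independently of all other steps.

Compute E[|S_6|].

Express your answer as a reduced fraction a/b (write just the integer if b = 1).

S_6 takes values m ≡ 0 (mod 2) with |m| ≤ 6; P(S_6=m) = C(6,(6+m)/2) · (7/9)^((6+m)/2) · (2/9)^((6-m)/2).
Distribution: P(S=-6)=64/531441, P(S=-4)=448/177147, P(S=-2)=3920/177147, P(S=0)=54880/531441, P(S=2)=48020/177147, P(S=4)=67228/177147, P(S=6)=117649/531441
E[|S_6|] = Σ_m |m|·P(S_6=m) = 610010/177147

Answer: 610010/177147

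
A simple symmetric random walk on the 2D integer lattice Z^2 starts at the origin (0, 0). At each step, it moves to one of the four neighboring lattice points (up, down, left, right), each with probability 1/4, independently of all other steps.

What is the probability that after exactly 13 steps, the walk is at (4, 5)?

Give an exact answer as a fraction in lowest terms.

Answer: 16731/8388608

Derivation:
Let h be the number of horizontal steps (so 13-h are vertical). To end at (4,5) need (h+4)/2 right-steps and ((13-h)+5)/2 up-steps.
Sum over h with 4 ≤ h ≤ 8, h ≡ 0 (mod 2), 13-h ≡ 1 (mod 2):
h=4: C(13,4)·C(4,4)·C(9,7) = 715·1·36 = 25740
h=6: C(13,6)·C(6,5)·C(7,6) = 1716·6·7 = 72072
h=8: C(13,8)·C(8,6)·C(5,5) = 1287·28·1 = 36036
Total favorable: 133848
Total paths: 4^13 = 67108864
P = 133848/67108864 = 16731/8388608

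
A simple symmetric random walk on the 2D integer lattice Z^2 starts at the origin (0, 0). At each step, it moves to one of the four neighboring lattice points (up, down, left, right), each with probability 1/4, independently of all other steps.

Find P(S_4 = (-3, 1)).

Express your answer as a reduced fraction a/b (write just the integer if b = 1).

Let h be the number of horizontal steps (so 4-h are vertical). To end at (-3,1) need (h-3)/2 right-steps and ((4-h)+1)/2 up-steps.
Sum over h with 3 ≤ h ≤ 3, h ≡ 1 (mod 2), 4-h ≡ 1 (mod 2):
h=3: C(4,3)·C(3,0)·C(1,1) = 4·1·1 = 4
Total favorable: 4
Total paths: 4^4 = 256
P = 4/256 = 1/64

Answer: 1/64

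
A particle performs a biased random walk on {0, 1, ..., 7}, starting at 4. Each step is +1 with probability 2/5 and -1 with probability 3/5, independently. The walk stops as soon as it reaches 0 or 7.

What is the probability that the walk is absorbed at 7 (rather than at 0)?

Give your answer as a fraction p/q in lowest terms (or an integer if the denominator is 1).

Biased walk: p = 2/5, q = 3/5, r = q/p = 3/2
Gambler's ruin: P(hit 7 before 0 | start at 4) = (1 - r^a)/(1 - r^N)
r^4 = 81/16; r^7 = 2187/128
P = (1 - 81/16) / (1 - 2187/128) = -65/16 / -2059/128 = 520/2059

Answer: 520/2059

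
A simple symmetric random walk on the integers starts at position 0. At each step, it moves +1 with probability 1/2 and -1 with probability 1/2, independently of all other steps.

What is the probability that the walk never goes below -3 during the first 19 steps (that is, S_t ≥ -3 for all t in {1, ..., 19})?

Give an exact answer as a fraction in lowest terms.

Answer: 20995/32768

Derivation:
Let f(t,s) = #length-t paths at position s with S_1..S_t all ≥ -3.
f(t,s) = f(t-1,s-1) + f(t-1,s+1) for s ≥ -3; f(t,s) = 0 for s < -3.
t=0: f(0,0)=1
t=1: f(1,-1)=1 f(1,1)=1
t=2: f(2,-2)=1 f(2,0)=2 f(2,2)=1
t=3: f(3,-3)=1 f(3,-1)=3 f(3,1)=3 f(3,3)=1
t=4: f(4,-2)=4 f(4,0)=6 f(4,2)=4 f(4,4)=1
t=5: f(5,-3)=4 f(5,-1)=10 f(5,1)=10 f(5,3)=5 f(5,5)=1
t=6: f(6,-2)=14 f(6,0)=20 f(6,2)=15 f(6,4)=6 f(6,6)=1
t=7: f(7,-3)=14 f(7,-1)=34 f(7,1)=35 f(7,3)=21 f(7,5)=7 f(7,7)=1
t=8: f(8,-2)=48 f(8,0)=69 f(8,2)=56 f(8,4)=28 f(8,6)=8 f(8,8)=1
t=9: f(9,-3)=48 f(9,-1)=117 f(9,1)=125 f(9,3)=84 f(9,5)=36 f(9,7)=9 f(9,9)=1
t=10: f(10,-2)=165 f(10,0)=242 f(10,2)=209 f(10,4)=120 f(10,6)=45 f(10,8)=10 f(10,10)=1
t=11: f(11,-3)=165 f(11,-1)=407 f(11,1)=451 f(11,3)=329 f(11,5)=165 f(11,7)=55 f(11,9)=11 f(11,11)=1
t=12: f(12,-2)=572 f(12,0)=858 f(12,2)=780 f(12,4)=494 f(12,6)=220 f(12,8)=66 f(12,10)=12 f(12,12)=1
t=13: f(13,-3)=572 f(13,-1)=1430 f(13,1)=1638 f(13,3)=1274 f(13,5)=714 f(13,7)=286 f(13,9)=78 f(13,11)=13 f(13,13)=1
t=14: f(14,-2)=2002 f(14,0)=3068 f(14,2)=2912 f(14,4)=1988 f(14,6)=1000 f(14,8)=364 f(14,10)=91 f(14,12)=14 f(14,14)=1
t=15: f(15,-3)=2002 f(15,-1)=5070 f(15,1)=5980 f(15,3)=4900 f(15,5)=2988 f(15,7)=1364 f(15,9)=455 f(15,11)=105 f(15,13)=15 f(15,15)=1
t=16: f(16,-2)=7072 f(16,0)=11050 f(16,2)=10880 f(16,4)=7888 f(16,6)=4352 f(16,8)=1819 f(16,10)=560 f(16,12)=120 f(16,14)=16 f(16,16)=1
t=17: f(17,-3)=7072 f(17,-1)=18122 f(17,1)=21930 f(17,3)=18768 f(17,5)=12240 f(17,7)=6171 f(17,9)=2379 f(17,11)=680 f(17,13)=136 f(17,15)=17 f(17,17)=1
t=18: f(18,-2)=25194 f(18,0)=40052 f(18,2)=40698 f(18,4)=31008 f(18,6)=18411 f(18,8)=8550 f(18,10)=3059 f(18,12)=816 f(18,14)=153 f(18,16)=18 f(18,18)=1
t=19: f(19,-3)=25194 f(19,-1)=65246 f(19,1)=80750 f(19,3)=71706 f(19,5)=49419 f(19,7)=26961 f(19,9)=11609 f(19,11)=3875 f(19,13)=969 f(19,15)=171 f(19,17)=19 f(19,19)=1
Σ_s f(19,s) = 335920
P = 335920/524288 = 20995/32768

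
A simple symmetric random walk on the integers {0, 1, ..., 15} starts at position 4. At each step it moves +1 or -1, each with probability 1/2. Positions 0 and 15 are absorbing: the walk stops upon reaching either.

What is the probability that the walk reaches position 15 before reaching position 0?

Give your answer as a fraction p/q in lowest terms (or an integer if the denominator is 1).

Symmetric walk (p = 1/2): the harmonic-function argument gives P(hit 15 before 0 | start at 4) = a/N.
P = 4/15 = 4/15

Answer: 4/15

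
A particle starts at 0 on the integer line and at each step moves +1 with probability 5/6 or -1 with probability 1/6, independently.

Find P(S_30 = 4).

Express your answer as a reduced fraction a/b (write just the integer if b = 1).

To reach position 4 after 30 steps: need 17 steps of +1 and 13 steps of -1.
Number of such sequences: C(30,17) = 119759850
Each has probability (5/6)^17 · (1/6)^13 = 762939453125/221073919720733357899776
P = 119759850 · 762939453125/221073919720733357899776 = 1692028045654296875/4093961476309876998144

Answer: 1692028045654296875/4093961476309876998144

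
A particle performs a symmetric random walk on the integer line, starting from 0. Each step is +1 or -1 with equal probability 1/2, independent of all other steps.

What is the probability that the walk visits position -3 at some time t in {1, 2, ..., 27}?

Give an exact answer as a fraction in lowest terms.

Answer: 19179317/33554432

Derivation:
Count via complement. Let g(t,s) = #length-t paths at position s with S_1..S_t all ≠ -3.
g(t,s) = g(t-1,s-1) + g(t-1,s+1) for s ≠ -3; g(t,-3) = 0.
t=0: g(0,0)=1
t=1: g(1,-1)=1 g(1,1)=1
t=2: g(2,-2)=1 g(2,0)=2 g(2,2)=1
t=3: g(3,-1)=3 g(3,1)=3 g(3,3)=1
t=4: g(4,-2)=3 g(4,0)=6 g(4,2)=4 g(4,4)=1
t=5: g(5,-1)=9 g(5,1)=10 g(5,3)=5 g(5,5)=1
t=6: g(6,-2)=9 g(6,0)=19 g(6,2)=15 g(6,4)=6 g(6,6)=1
t=7: g(7,-1)=28 g(7,1)=34 g(7,3)=21 g(7,5)=7 g(7,7)=1
t=8: g(8,-2)=28 g(8,0)=62 g(8,2)=55 g(8,4)=28 g(8,6)=8 g(8,8)=1
t=9: g(9,-1)=90 g(9,1)=117 g(9,3)=83 g(9,5)=36 g(9,7)=9 g(9,9)=1
t=10: g(10,-2)=90 g(10,0)=207 g(10,2)=200 g(10,4)=119 g(10,6)=45 g(10,8)=10 g(10,10)=1
t=11: g(11,-1)=297 g(11,1)=407 g(11,3)=319 g(11,5)=164 g(11,7)=55 g(11,9)=11 g(11,11)=1
t=12: g(12,-2)=297 g(12,0)=704 g(12,2)=726 g(12,4)=483 g(12,6)=219 g(12,8)=66 g(12,10)=12 g(12,12)=1
t=13: g(13,-1)=1001 g(13,1)=1430 g(13,3)=1209 g(13,5)=702 g(13,7)=285 g(13,9)=78 g(13,11)=13 g(13,13)=1
t=14: g(14,-2)=1001 g(14,0)=2431 g(14,2)=2639 g(14,4)=1911 g(14,6)=987 g(14,8)=363 g(14,10)=91 g(14,12)=14 g(14,14)=1
t=15: g(15,-1)=3432 g(15,1)=5070 g(15,3)=4550 g(15,5)=2898 g(15,7)=1350 g(15,9)=454 g(15,11)=105 g(15,13)=15 g(15,15)=1
t=16: g(16,-2)=3432 g(16,0)=8502 g(16,2)=9620 g(16,4)=7448 g(16,6)=4248 g(16,8)=1804 g(16,10)=559 g(16,12)=120 g(16,14)=16 g(16,16)=1
t=17: g(17,-1)=11934 g(17,1)=18122 g(17,3)=17068 g(17,5)=11696 g(17,7)=6052 g(17,9)=2363 g(17,11)=679 g(17,13)=136 g(17,15)=17 g(17,17)=1
t=18: g(18,-2)=11934 g(18,0)=30056 g(18,2)=35190 g(18,4)=28764 g(18,6)=17748 g(18,8)=8415 g(18,10)=3042 g(18,12)=815 g(18,14)=153 g(18,16)=18 g(18,18)=1
t=19: g(19,-1)=41990 g(19,1)=65246 g(19,3)=63954 g(19,5)=46512 g(19,7)=26163 g(19,9)=11457 g(19,11)=3857 g(19,13)=968 g(19,15)=171 g(19,17)=19 g(19,19)=1
t=20: g(20,-2)=41990 g(20,0)=107236 g(20,2)=129200 g(20,4)=110466 g(20,6)=72675 g(20,8)=37620 g(20,10)=15314 g(20,12)=4825 g(20,14)=1139 g(20,16)=190 g(20,18)=20 g(20,20)=1
t=21: g(21,-1)=149226 g(21,1)=236436 g(21,3)=239666 g(21,5)=183141 g(21,7)=110295 g(21,9)=52934 g(21,11)=20139 g(21,13)=5964 g(21,15)=1329 g(21,17)=210 g(21,19)=21 g(21,21)=1
t=22: g(22,-2)=149226 g(22,0)=385662 g(22,2)=476102 g(22,4)=422807 g(22,6)=293436 g(22,8)=163229 g(22,10)=73073 g(22,12)=26103 g(22,14)=7293 g(22,16)=1539 g(22,18)=231 g(22,20)=22 g(22,22)=1
t=23: g(23,-1)=534888 g(23,1)=861764 g(23,3)=898909 g(23,5)=716243 g(23,7)=456665 g(23,9)=236302 g(23,11)=99176 g(23,13)=33396 g(23,15)=8832 g(23,17)=1770 g(23,19)=253 g(23,21)=23 g(23,23)=1
t=24: g(24,-2)=534888 g(24,0)=1396652 g(24,2)=1760673 g(24,4)=1615152 g(24,6)=1172908 g(24,8)=692967 g(24,10)=335478 g(24,12)=132572 g(24,14)=42228 g(24,16)=10602 g(24,18)=2023 g(24,20)=276 g(24,22)=24 g(24,24)=1
t=25: g(25,-1)=1931540 g(25,1)=3157325 g(25,3)=3375825 g(25,5)=2788060 g(25,7)=1865875 g(25,9)=1028445 g(25,11)=468050 g(25,13)=174800 g(25,15)=52830 g(25,17)=12625 g(25,19)=2299 g(25,21)=300 g(25,23)=25 g(25,25)=1
t=26: g(26,-2)=1931540 g(26,0)=5088865 g(26,2)=6533150 g(26,4)=6163885 g(26,6)=4653935 g(26,8)=2894320 g(26,10)=1496495 g(26,12)=642850 g(26,14)=227630 g(26,16)=65455 g(26,18)=14924 g(26,20)=2599 g(26,22)=325 g(26,24)=26 g(26,26)=1
t=27: g(27,-1)=7020405 g(27,1)=11622015 g(27,3)=12697035 g(27,5)=10817820 g(27,7)=7548255 g(27,9)=4390815 g(27,11)=2139345 g(27,13)=870480 g(27,15)=293085 g(27,17)=80379 g(27,19)=17523 g(27,21)=2924 g(27,23)=351 g(27,25)=27 g(27,27)=1
Paths never hitting -3: Σ_s g(27,s) = 57500460
Paths hitting -3: 2^27 - 57500460 = 76717268
P = 76717268/134217728 = 19179317/33554432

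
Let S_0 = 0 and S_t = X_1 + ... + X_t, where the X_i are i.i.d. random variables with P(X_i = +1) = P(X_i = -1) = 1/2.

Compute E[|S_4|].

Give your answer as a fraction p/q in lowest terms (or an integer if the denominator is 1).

Answer: 3/2

Derivation:
S_4 takes values m ≡ 0 (mod 2) with |m| ≤ 4; P(S_4=m) = C(4,(4+m)/2)/2^4.
Total paths: 2^4 = 16
Distribution: P(S=-4)=1/16, P(S=-2)=4/16, P(S=0)=6/16, P(S=2)=4/16, P(S=4)=1/16
E[|S_4|] = Σ_m |m|·P(S_4=m) = 24/16 = 3/2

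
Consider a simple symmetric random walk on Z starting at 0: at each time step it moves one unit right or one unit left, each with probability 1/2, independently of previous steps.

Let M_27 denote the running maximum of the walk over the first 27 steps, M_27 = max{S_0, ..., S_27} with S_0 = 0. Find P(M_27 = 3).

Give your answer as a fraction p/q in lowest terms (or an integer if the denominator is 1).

Answer: 4345965/33554432

Derivation:
Let M_27 = max(S_0,...,S_27). Use the reflection principle: for j ≥ 1, #{paths with M_27 ≥ j} = #{S_27 ≥ j} + #{S_27 ≥ j+1}.
By reflection, #{M_27 ≥ 3} = #{S_27 ≥ 3} + #{S_27 ≥ 4} = 47050564 + 29666704 = 76717268.
#{M_27 ≥ 4} = #{S_27 ≥ 4} + #{S_27 ≥ 5} = 29666704 + 29666704 = 59333408.
#{M_27 = 3} = 76717268 - 59333408 = 17383860.
P(M_27 = 3) = 17383860/134217728 = 4345965/33554432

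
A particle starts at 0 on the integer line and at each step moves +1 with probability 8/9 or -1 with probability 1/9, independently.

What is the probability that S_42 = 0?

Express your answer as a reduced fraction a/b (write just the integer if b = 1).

Answer: 1654850875908928323125604515840/3990838394187339929534246675572349035227

Derivation:
To be at 0 after 42 steps: need exactly 21 steps of +1 and 21 of -1.
Number of such sequences: C(42,21) = 538257874440
Each has probability (8/9)^21 · (1/9)^21 = 9223372036854775808/11972515182562019788602740026717047105681
P = 538257874440 · 9223372036854775808/11972515182562019788602740026717047105681 = 1654850875908928323125604515840/3990838394187339929534246675572349035227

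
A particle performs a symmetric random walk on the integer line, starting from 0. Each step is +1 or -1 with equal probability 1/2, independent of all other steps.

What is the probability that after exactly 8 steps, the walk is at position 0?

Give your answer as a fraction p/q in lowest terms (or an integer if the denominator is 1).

To return to 0 after 8 steps: need exactly 4 steps of +1 and 4 of -1.
Favorable paths: C(8,4) = 70
Total paths: 2^8 = 256
P = 70/256 = 35/128

Answer: 35/128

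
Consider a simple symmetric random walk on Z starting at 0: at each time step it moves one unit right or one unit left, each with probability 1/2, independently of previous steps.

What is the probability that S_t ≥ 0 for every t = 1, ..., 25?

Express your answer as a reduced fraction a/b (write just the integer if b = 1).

Let f(t,s) = #length-t paths at position s with S_1..S_t all ≥ 0.
f(t,s) = f(t-1,s-1) + f(t-1,s+1) for s ≥ 0; f(t,s) = 0 for s < 0.
t=0: f(0,0)=1
t=1: f(1,1)=1
t=2: f(2,0)=1 f(2,2)=1
t=3: f(3,1)=2 f(3,3)=1
t=4: f(4,0)=2 f(4,2)=3 f(4,4)=1
t=5: f(5,1)=5 f(5,3)=4 f(5,5)=1
t=6: f(6,0)=5 f(6,2)=9 f(6,4)=5 f(6,6)=1
t=7: f(7,1)=14 f(7,3)=14 f(7,5)=6 f(7,7)=1
t=8: f(8,0)=14 f(8,2)=28 f(8,4)=20 f(8,6)=7 f(8,8)=1
t=9: f(9,1)=42 f(9,3)=48 f(9,5)=27 f(9,7)=8 f(9,9)=1
t=10: f(10,0)=42 f(10,2)=90 f(10,4)=75 f(10,6)=35 f(10,8)=9 f(10,10)=1
t=11: f(11,1)=132 f(11,3)=165 f(11,5)=110 f(11,7)=44 f(11,9)=10 f(11,11)=1
t=12: f(12,0)=132 f(12,2)=297 f(12,4)=275 f(12,6)=154 f(12,8)=54 f(12,10)=11 f(12,12)=1
t=13: f(13,1)=429 f(13,3)=572 f(13,5)=429 f(13,7)=208 f(13,9)=65 f(13,11)=12 f(13,13)=1
t=14: f(14,0)=429 f(14,2)=1001 f(14,4)=1001 f(14,6)=637 f(14,8)=273 f(14,10)=77 f(14,12)=13 f(14,14)=1
t=15: f(15,1)=1430 f(15,3)=2002 f(15,5)=1638 f(15,7)=910 f(15,9)=350 f(15,11)=90 f(15,13)=14 f(15,15)=1
t=16: f(16,0)=1430 f(16,2)=3432 f(16,4)=3640 f(16,6)=2548 f(16,8)=1260 f(16,10)=440 f(16,12)=104 f(16,14)=15 f(16,16)=1
t=17: f(17,1)=4862 f(17,3)=7072 f(17,5)=6188 f(17,7)=3808 f(17,9)=1700 f(17,11)=544 f(17,13)=119 f(17,15)=16 f(17,17)=1
t=18: f(18,0)=4862 f(18,2)=11934 f(18,4)=13260 f(18,6)=9996 f(18,8)=5508 f(18,10)=2244 f(18,12)=663 f(18,14)=135 f(18,16)=17 f(18,18)=1
t=19: f(19,1)=16796 f(19,3)=25194 f(19,5)=23256 f(19,7)=15504 f(19,9)=7752 f(19,11)=2907 f(19,13)=798 f(19,15)=152 f(19,17)=18 f(19,19)=1
t=20: f(20,0)=16796 f(20,2)=41990 f(20,4)=48450 f(20,6)=38760 f(20,8)=23256 f(20,10)=10659 f(20,12)=3705 f(20,14)=950 f(20,16)=170 f(20,18)=19 f(20,20)=1
t=21: f(21,1)=58786 f(21,3)=90440 f(21,5)=87210 f(21,7)=62016 f(21,9)=33915 f(21,11)=14364 f(21,13)=4655 f(21,15)=1120 f(21,17)=189 f(21,19)=20 f(21,21)=1
t=22: f(22,0)=58786 f(22,2)=149226 f(22,4)=177650 f(22,6)=149226 f(22,8)=95931 f(22,10)=48279 f(22,12)=19019 f(22,14)=5775 f(22,16)=1309 f(22,18)=209 f(22,20)=21 f(22,22)=1
t=23: f(23,1)=208012 f(23,3)=326876 f(23,5)=326876 f(23,7)=245157 f(23,9)=144210 f(23,11)=67298 f(23,13)=24794 f(23,15)=7084 f(23,17)=1518 f(23,19)=230 f(23,21)=22 f(23,23)=1
t=24: f(24,0)=208012 f(24,2)=534888 f(24,4)=653752 f(24,6)=572033 f(24,8)=389367 f(24,10)=211508 f(24,12)=92092 f(24,14)=31878 f(24,16)=8602 f(24,18)=1748 f(24,20)=252 f(24,22)=23 f(24,24)=1
t=25: f(25,1)=742900 f(25,3)=1188640 f(25,5)=1225785 f(25,7)=961400 f(25,9)=600875 f(25,11)=303600 f(25,13)=123970 f(25,15)=40480 f(25,17)=10350 f(25,19)=2000 f(25,21)=275 f(25,23)=24 f(25,25)=1
Σ_s f(25,s) = 5200300
P = 5200300/33554432 = 1300075/8388608

Answer: 1300075/8388608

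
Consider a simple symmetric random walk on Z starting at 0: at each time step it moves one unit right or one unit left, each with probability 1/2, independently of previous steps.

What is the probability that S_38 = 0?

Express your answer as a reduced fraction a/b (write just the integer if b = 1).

Answer: 4418157975/34359738368

Derivation:
To return to 0 after 38 steps: need exactly 19 steps of +1 and 19 of -1.
Favorable paths: C(38,19) = 35345263800
Total paths: 2^38 = 274877906944
P = 35345263800/274877906944 = 4418157975/34359738368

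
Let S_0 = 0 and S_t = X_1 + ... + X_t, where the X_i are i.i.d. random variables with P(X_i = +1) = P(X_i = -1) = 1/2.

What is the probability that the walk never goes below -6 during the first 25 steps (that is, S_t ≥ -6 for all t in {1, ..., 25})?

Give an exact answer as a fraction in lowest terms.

Let f(t,s) = #length-t paths at position s with S_1..S_t all ≥ -6.
f(t,s) = f(t-1,s-1) + f(t-1,s+1) for s ≥ -6; f(t,s) = 0 for s < -6.
t=0: f(0,0)=1
t=1: f(1,-1)=1 f(1,1)=1
t=2: f(2,-2)=1 f(2,0)=2 f(2,2)=1
t=3: f(3,-3)=1 f(3,-1)=3 f(3,1)=3 f(3,3)=1
t=4: f(4,-4)=1 f(4,-2)=4 f(4,0)=6 f(4,2)=4 f(4,4)=1
t=5: f(5,-5)=1 f(5,-3)=5 f(5,-1)=10 f(5,1)=10 f(5,3)=5 f(5,5)=1
t=6: f(6,-6)=1 f(6,-4)=6 f(6,-2)=15 f(6,0)=20 f(6,2)=15 f(6,4)=6 f(6,6)=1
t=7: f(7,-5)=7 f(7,-3)=21 f(7,-1)=35 f(7,1)=35 f(7,3)=21 f(7,5)=7 f(7,7)=1
t=8: f(8,-6)=7 f(8,-4)=28 f(8,-2)=56 f(8,0)=70 f(8,2)=56 f(8,4)=28 f(8,6)=8 f(8,8)=1
t=9: f(9,-5)=35 f(9,-3)=84 f(9,-1)=126 f(9,1)=126 f(9,3)=84 f(9,5)=36 f(9,7)=9 f(9,9)=1
t=10: f(10,-6)=35 f(10,-4)=119 f(10,-2)=210 f(10,0)=252 f(10,2)=210 f(10,4)=120 f(10,6)=45 f(10,8)=10 f(10,10)=1
t=11: f(11,-5)=154 f(11,-3)=329 f(11,-1)=462 f(11,1)=462 f(11,3)=330 f(11,5)=165 f(11,7)=55 f(11,9)=11 f(11,11)=1
t=12: f(12,-6)=154 f(12,-4)=483 f(12,-2)=791 f(12,0)=924 f(12,2)=792 f(12,4)=495 f(12,6)=220 f(12,8)=66 f(12,10)=12 f(12,12)=1
t=13: f(13,-5)=637 f(13,-3)=1274 f(13,-1)=1715 f(13,1)=1716 f(13,3)=1287 f(13,5)=715 f(13,7)=286 f(13,9)=78 f(13,11)=13 f(13,13)=1
t=14: f(14,-6)=637 f(14,-4)=1911 f(14,-2)=2989 f(14,0)=3431 f(14,2)=3003 f(14,4)=2002 f(14,6)=1001 f(14,8)=364 f(14,10)=91 f(14,12)=14 f(14,14)=1
t=15: f(15,-5)=2548 f(15,-3)=4900 f(15,-1)=6420 f(15,1)=6434 f(15,3)=5005 f(15,5)=3003 f(15,7)=1365 f(15,9)=455 f(15,11)=105 f(15,13)=15 f(15,15)=1
t=16: f(16,-6)=2548 f(16,-4)=7448 f(16,-2)=11320 f(16,0)=12854 f(16,2)=11439 f(16,4)=8008 f(16,6)=4368 f(16,8)=1820 f(16,10)=560 f(16,12)=120 f(16,14)=16 f(16,16)=1
t=17: f(17,-5)=9996 f(17,-3)=18768 f(17,-1)=24174 f(17,1)=24293 f(17,3)=19447 f(17,5)=12376 f(17,7)=6188 f(17,9)=2380 f(17,11)=680 f(17,13)=136 f(17,15)=17 f(17,17)=1
t=18: f(18,-6)=9996 f(18,-4)=28764 f(18,-2)=42942 f(18,0)=48467 f(18,2)=43740 f(18,4)=31823 f(18,6)=18564 f(18,8)=8568 f(18,10)=3060 f(18,12)=816 f(18,14)=153 f(18,16)=18 f(18,18)=1
t=19: f(19,-5)=38760 f(19,-3)=71706 f(19,-1)=91409 f(19,1)=92207 f(19,3)=75563 f(19,5)=50387 f(19,7)=27132 f(19,9)=11628 f(19,11)=3876 f(19,13)=969 f(19,15)=171 f(19,17)=19 f(19,19)=1
t=20: f(20,-6)=38760 f(20,-4)=110466 f(20,-2)=163115 f(20,0)=183616 f(20,2)=167770 f(20,4)=125950 f(20,6)=77519 f(20,8)=38760 f(20,10)=15504 f(20,12)=4845 f(20,14)=1140 f(20,16)=190 f(20,18)=20 f(20,20)=1
t=21: f(21,-5)=149226 f(21,-3)=273581 f(21,-1)=346731 f(21,1)=351386 f(21,3)=293720 f(21,5)=203469 f(21,7)=116279 f(21,9)=54264 f(21,11)=20349 f(21,13)=5985 f(21,15)=1330 f(21,17)=210 f(21,19)=21 f(21,21)=1
t=22: f(22,-6)=149226 f(22,-4)=422807 f(22,-2)=620312 f(22,0)=698117 f(22,2)=645106 f(22,4)=497189 f(22,6)=319748 f(22,8)=170543 f(22,10)=74613 f(22,12)=26334 f(22,14)=7315 f(22,16)=1540 f(22,18)=231 f(22,20)=22 f(22,22)=1
t=23: f(23,-5)=572033 f(23,-3)=1043119 f(23,-1)=1318429 f(23,1)=1343223 f(23,3)=1142295 f(23,5)=816937 f(23,7)=490291 f(23,9)=245156 f(23,11)=100947 f(23,13)=33649 f(23,15)=8855 f(23,17)=1771 f(23,19)=253 f(23,21)=23 f(23,23)=1
t=24: f(24,-6)=572033 f(24,-4)=1615152 f(24,-2)=2361548 f(24,0)=2661652 f(24,2)=2485518 f(24,4)=1959232 f(24,6)=1307228 f(24,8)=735447 f(24,10)=346103 f(24,12)=134596 f(24,14)=42504 f(24,16)=10626 f(24,18)=2024 f(24,20)=276 f(24,22)=24 f(24,24)=1
t=25: f(25,-5)=2187185 f(25,-3)=3976700 f(25,-1)=5023200 f(25,1)=5147170 f(25,3)=4444750 f(25,5)=3266460 f(25,7)=2042675 f(25,9)=1081550 f(25,11)=480699 f(25,13)=177100 f(25,15)=53130 f(25,17)=12650 f(25,19)=2300 f(25,21)=300 f(25,23)=25 f(25,25)=1
Σ_s f(25,s) = 27895895
P = 27895895/33554432 = 27895895/33554432

Answer: 27895895/33554432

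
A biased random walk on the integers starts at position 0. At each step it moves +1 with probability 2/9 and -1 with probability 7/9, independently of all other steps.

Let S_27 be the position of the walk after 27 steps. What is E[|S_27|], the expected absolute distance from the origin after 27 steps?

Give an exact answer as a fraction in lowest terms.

S_27 takes values m ≡ 1 (mod 2) with |m| ≤ 27; P(S_27=m) = C(27,(27+m)/2) · (2/9)^((27+m)/2) · (7/9)^((27-m)/2).
Distribution: P(S=-27)=65712362363534280139543/58149737003040059690390169, P(S=-25)=18774960675295508611298/2153693963075557766310747, P(S=-23)=69735568222526174841964/2153693963075557766310747, P(S=-21)=498111201589472677442600/6461081889226673298932241, P(S=-19)=284634972336841529967200/2153693963075557766310747, P(S=-17)=374091677928420296528320/2153693963075557766310747, P(S=-15)=1175716702060749503374720/6461081889226673298932241, P(S=-13)=335919057731642715249920/2153693963075557766310747, P(S=-11)=239942184094030510892800/2153693963075557766310747, P(S=-9)=1302543285081879916275200/19383245667680019896796723, P(S=-7)=74431044861821709501440/2153693963075557766310747, P(S=-5)=32865656172752443156480/2153693963075557766310747, P(S=-3)=37560749911717077893120/6461081889226673298932241, P(S=-1)=4127554935353525043200/2153693963075557766310747, P(S=1)=1179301410101007155200/2153693963075557766310747, P(S=3)=876052476075033886720/6461081889226673298932241, P(S=5)=62575176862502420480/2153693963075557766310747, P(S=7)=11568520092227338240/2153693963075557766310747, P(S=9)=16526457274610483200/19383245667680019896796723, P(S=11)=248518154505420800/2153693963075557766310747, P(S=13)=28402074800619520/2153693963075557766310747, P(S=15)=8114878514462720/6461081889226673298932241, P(S=17)=210776065310720/2153693963075557766310747, P(S=19)=13091681075200/2153693963075557766310747, P(S=21)=1870240153600/6461081889226673298932241, P(S=23)=21374173184/2153693963075557766310747, P(S=25)=469762048/2153693963075557766310747, P(S=27)=134217728/58149737003040059690390169
E[|S_27|] = Σ_m |m|·P(S_27=m) = 3590038579173708168524525/239299329230617529590083

Answer: 3590038579173708168524525/239299329230617529590083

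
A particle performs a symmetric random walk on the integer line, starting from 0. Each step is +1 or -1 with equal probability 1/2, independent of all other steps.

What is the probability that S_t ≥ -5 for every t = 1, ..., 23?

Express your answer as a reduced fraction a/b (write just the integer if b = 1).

Let f(t,s) = #length-t paths at position s with S_1..S_t all ≥ -5.
f(t,s) = f(t-1,s-1) + f(t-1,s+1) for s ≥ -5; f(t,s) = 0 for s < -5.
t=0: f(0,0)=1
t=1: f(1,-1)=1 f(1,1)=1
t=2: f(2,-2)=1 f(2,0)=2 f(2,2)=1
t=3: f(3,-3)=1 f(3,-1)=3 f(3,1)=3 f(3,3)=1
t=4: f(4,-4)=1 f(4,-2)=4 f(4,0)=6 f(4,2)=4 f(4,4)=1
t=5: f(5,-5)=1 f(5,-3)=5 f(5,-1)=10 f(5,1)=10 f(5,3)=5 f(5,5)=1
t=6: f(6,-4)=6 f(6,-2)=15 f(6,0)=20 f(6,2)=15 f(6,4)=6 f(6,6)=1
t=7: f(7,-5)=6 f(7,-3)=21 f(7,-1)=35 f(7,1)=35 f(7,3)=21 f(7,5)=7 f(7,7)=1
t=8: f(8,-4)=27 f(8,-2)=56 f(8,0)=70 f(8,2)=56 f(8,4)=28 f(8,6)=8 f(8,8)=1
t=9: f(9,-5)=27 f(9,-3)=83 f(9,-1)=126 f(9,1)=126 f(9,3)=84 f(9,5)=36 f(9,7)=9 f(9,9)=1
t=10: f(10,-4)=110 f(10,-2)=209 f(10,0)=252 f(10,2)=210 f(10,4)=120 f(10,6)=45 f(10,8)=10 f(10,10)=1
t=11: f(11,-5)=110 f(11,-3)=319 f(11,-1)=461 f(11,1)=462 f(11,3)=330 f(11,5)=165 f(11,7)=55 f(11,9)=11 f(11,11)=1
t=12: f(12,-4)=429 f(12,-2)=780 f(12,0)=923 f(12,2)=792 f(12,4)=495 f(12,6)=220 f(12,8)=66 f(12,10)=12 f(12,12)=1
t=13: f(13,-5)=429 f(13,-3)=1209 f(13,-1)=1703 f(13,1)=1715 f(13,3)=1287 f(13,5)=715 f(13,7)=286 f(13,9)=78 f(13,11)=13 f(13,13)=1
t=14: f(14,-4)=1638 f(14,-2)=2912 f(14,0)=3418 f(14,2)=3002 f(14,4)=2002 f(14,6)=1001 f(14,8)=364 f(14,10)=91 f(14,12)=14 f(14,14)=1
t=15: f(15,-5)=1638 f(15,-3)=4550 f(15,-1)=6330 f(15,1)=6420 f(15,3)=5004 f(15,5)=3003 f(15,7)=1365 f(15,9)=455 f(15,11)=105 f(15,13)=15 f(15,15)=1
t=16: f(16,-4)=6188 f(16,-2)=10880 f(16,0)=12750 f(16,2)=11424 f(16,4)=8007 f(16,6)=4368 f(16,8)=1820 f(16,10)=560 f(16,12)=120 f(16,14)=16 f(16,16)=1
t=17: f(17,-5)=6188 f(17,-3)=17068 f(17,-1)=23630 f(17,1)=24174 f(17,3)=19431 f(17,5)=12375 f(17,7)=6188 f(17,9)=2380 f(17,11)=680 f(17,13)=136 f(17,15)=17 f(17,17)=1
t=18: f(18,-4)=23256 f(18,-2)=40698 f(18,0)=47804 f(18,2)=43605 f(18,4)=31806 f(18,6)=18563 f(18,8)=8568 f(18,10)=3060 f(18,12)=816 f(18,14)=153 f(18,16)=18 f(18,18)=1
t=19: f(19,-5)=23256 f(19,-3)=63954 f(19,-1)=88502 f(19,1)=91409 f(19,3)=75411 f(19,5)=50369 f(19,7)=27131 f(19,9)=11628 f(19,11)=3876 f(19,13)=969 f(19,15)=171 f(19,17)=19 f(19,19)=1
t=20: f(20,-4)=87210 f(20,-2)=152456 f(20,0)=179911 f(20,2)=166820 f(20,4)=125780 f(20,6)=77500 f(20,8)=38759 f(20,10)=15504 f(20,12)=4845 f(20,14)=1140 f(20,16)=190 f(20,18)=20 f(20,20)=1
t=21: f(21,-5)=87210 f(21,-3)=239666 f(21,-1)=332367 f(21,1)=346731 f(21,3)=292600 f(21,5)=203280 f(21,7)=116259 f(21,9)=54263 f(21,11)=20349 f(21,13)=5985 f(21,15)=1330 f(21,17)=210 f(21,19)=21 f(21,21)=1
t=22: f(22,-4)=326876 f(22,-2)=572033 f(22,0)=679098 f(22,2)=639331 f(22,4)=495880 f(22,6)=319539 f(22,8)=170522 f(22,10)=74612 f(22,12)=26334 f(22,14)=7315 f(22,16)=1540 f(22,18)=231 f(22,20)=22 f(22,22)=1
t=23: f(23,-5)=326876 f(23,-3)=898909 f(23,-1)=1251131 f(23,1)=1318429 f(23,3)=1135211 f(23,5)=815419 f(23,7)=490061 f(23,9)=245134 f(23,11)=100946 f(23,13)=33649 f(23,15)=8855 f(23,17)=1771 f(23,19)=253 f(23,21)=23 f(23,23)=1
Σ_s f(23,s) = 6626668
P = 6626668/8388608 = 1656667/2097152

Answer: 1656667/2097152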